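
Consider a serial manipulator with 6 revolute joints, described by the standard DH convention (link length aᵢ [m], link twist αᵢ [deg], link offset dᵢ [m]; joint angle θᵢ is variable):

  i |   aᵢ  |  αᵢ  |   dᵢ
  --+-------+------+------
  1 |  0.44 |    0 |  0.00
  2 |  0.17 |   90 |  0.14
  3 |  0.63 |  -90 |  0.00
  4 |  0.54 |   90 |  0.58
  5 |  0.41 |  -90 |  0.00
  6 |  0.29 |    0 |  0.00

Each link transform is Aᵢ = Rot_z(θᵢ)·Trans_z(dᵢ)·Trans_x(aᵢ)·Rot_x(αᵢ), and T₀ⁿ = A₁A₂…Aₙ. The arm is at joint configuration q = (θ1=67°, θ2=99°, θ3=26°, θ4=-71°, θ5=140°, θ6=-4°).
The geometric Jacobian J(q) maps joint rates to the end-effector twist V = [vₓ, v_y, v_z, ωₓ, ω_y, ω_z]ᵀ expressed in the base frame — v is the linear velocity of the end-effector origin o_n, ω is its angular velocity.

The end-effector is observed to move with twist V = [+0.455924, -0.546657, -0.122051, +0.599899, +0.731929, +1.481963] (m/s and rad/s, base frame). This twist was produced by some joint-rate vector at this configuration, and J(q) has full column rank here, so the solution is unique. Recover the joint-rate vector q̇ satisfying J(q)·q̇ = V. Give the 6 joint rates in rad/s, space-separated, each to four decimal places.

o_n = [-0.0865, 0.4804, 1.3337]
J₁: ẑ×o_n = [-0.4804, -0.0865, 0.0000], ω = ẑ
J2: z=[0.0000, 0.0000, 1.0000] o=[0.1719, 0.4050, 0.0000] → [-0.0754, -0.2584, 0.0000, 0.0000, 0.0000, 1.0000]
J3: z=[0.2419, 0.9703, 0.0000] o=[0.0070, 0.4461, 0.1400] → [1.1583, -0.2888, 0.0990, 0.2419, 0.9703, 0.0000]
J4: z=[0.4253, -0.1061, 0.8988] o=[-0.5424, 0.5831, 0.4162] → [-0.0050, 0.0195, 0.0047, 0.4253, -0.1061, 0.8988]
J5: z=[0.9033, 0.1103, -0.4145] o=[-0.3255, 1.0553, 1.0145] → [-0.2031, -0.3874, -0.5456, 0.9033, 0.1103, -0.4145]
J6: z=[-0.2904, -0.5540, -0.7803] o=[-0.1961, 0.7169, 1.2066] → [-0.2549, -0.0486, 0.1294, -0.2904, -0.5540, -0.7803]
q̇ = J⁺·V = [0.4770, 0.7850, 0.6680, 0.2680, 0.3140, -0.1400]

0.4770 0.7850 0.6680 0.2680 0.3140 -0.1400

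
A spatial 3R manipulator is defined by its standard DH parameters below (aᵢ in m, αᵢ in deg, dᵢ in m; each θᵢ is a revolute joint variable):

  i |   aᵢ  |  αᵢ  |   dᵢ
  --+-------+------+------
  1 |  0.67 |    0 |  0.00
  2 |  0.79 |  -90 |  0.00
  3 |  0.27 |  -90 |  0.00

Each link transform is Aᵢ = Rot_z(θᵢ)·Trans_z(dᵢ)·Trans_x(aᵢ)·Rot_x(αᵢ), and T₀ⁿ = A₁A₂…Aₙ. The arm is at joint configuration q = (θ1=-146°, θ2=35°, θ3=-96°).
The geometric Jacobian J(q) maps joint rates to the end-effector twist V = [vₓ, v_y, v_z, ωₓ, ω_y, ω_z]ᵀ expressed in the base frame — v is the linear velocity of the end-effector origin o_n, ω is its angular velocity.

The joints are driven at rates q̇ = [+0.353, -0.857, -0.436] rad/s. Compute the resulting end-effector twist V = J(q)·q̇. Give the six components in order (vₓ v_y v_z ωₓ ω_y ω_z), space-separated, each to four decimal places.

o_n = [-0.8285, -1.0858, 0.2685]
J₁: ẑ×o_n = [1.0858, -0.8285, 0.0000], ω = ẑ
J2: z=[0.0000, 0.0000, 1.0000] o=[-0.5555, -0.3747, 0.0000] → [0.7112, -0.2730, 0.0000, 0.0000, 0.0000, 1.0000]
J3: z=[0.9336, -0.3584, 0.0000] o=[-0.8386, -1.1122, 0.0000] → [-0.0962, -0.2507, 0.0282, 0.9336, -0.3584, 0.0000]
V = J·q̇ = [-0.1842, 0.0508, -0.0123, -0.4070, 0.1562, -0.5040]

-0.1842 0.0508 -0.0123 -0.4070 0.1562 -0.5040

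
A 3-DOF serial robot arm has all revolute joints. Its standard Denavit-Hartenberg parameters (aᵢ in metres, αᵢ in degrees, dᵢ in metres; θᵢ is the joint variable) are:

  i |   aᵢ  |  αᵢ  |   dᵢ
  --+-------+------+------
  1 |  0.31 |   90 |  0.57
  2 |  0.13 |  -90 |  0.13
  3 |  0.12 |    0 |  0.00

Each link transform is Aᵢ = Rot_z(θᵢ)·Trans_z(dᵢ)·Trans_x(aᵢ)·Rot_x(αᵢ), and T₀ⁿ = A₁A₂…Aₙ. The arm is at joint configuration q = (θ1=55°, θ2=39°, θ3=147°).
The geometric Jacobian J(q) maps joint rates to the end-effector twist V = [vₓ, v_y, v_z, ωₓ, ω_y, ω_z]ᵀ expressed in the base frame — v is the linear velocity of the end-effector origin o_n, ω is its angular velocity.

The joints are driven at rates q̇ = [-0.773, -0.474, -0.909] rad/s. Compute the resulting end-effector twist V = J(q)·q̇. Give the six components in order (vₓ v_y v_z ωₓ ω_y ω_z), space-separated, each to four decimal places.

o_n = [0.2438, 0.2355, 0.5885]
J₁: ẑ×o_n = [-0.2355, 0.2438, 0.0000], ω = ẑ
J2: z=[0.8192, -0.5736, 0.0000] o=[0.1778, 0.2539, 0.5700] → [-0.0106, -0.0151, 0.0228, 0.8192, -0.5736, 0.0000]
J3: z=[-0.3610, -0.5155, 0.7771] o=[0.3422, 0.2621, 0.6518] → [0.0533, -0.0993, -0.0411, -0.3610, -0.5155, 0.7771]
V = J·q̇ = [0.1386, -0.0910, 0.0266, -0.0602, 0.7405, -1.4794]

0.1386 -0.0910 0.0266 -0.0602 0.7405 -1.4794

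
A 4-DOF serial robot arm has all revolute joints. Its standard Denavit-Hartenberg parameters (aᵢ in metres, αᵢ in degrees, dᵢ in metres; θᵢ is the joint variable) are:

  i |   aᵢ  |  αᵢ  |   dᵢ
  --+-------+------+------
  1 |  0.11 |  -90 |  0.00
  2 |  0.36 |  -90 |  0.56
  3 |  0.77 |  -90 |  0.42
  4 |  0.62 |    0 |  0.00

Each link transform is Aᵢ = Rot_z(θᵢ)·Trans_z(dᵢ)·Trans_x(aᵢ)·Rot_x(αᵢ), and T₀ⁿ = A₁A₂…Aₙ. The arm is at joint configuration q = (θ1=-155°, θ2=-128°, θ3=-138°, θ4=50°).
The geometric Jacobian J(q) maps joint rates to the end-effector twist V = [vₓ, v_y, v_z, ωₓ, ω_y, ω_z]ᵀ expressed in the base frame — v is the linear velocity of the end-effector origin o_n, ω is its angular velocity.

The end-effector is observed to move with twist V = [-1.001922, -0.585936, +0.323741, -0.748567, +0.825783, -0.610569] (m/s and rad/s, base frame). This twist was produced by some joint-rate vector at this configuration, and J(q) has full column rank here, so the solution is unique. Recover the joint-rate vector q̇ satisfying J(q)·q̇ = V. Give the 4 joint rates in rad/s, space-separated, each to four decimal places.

o_n = [0.2230, -1.3766, -0.4344]
J₁: ẑ×o_n = [1.3766, 0.2230, -0.0000], ω = ẑ
J2: z=[0.4226, -0.9063, 0.0000] o=[-0.0997, -0.0465, 0.0000] → [0.3937, 0.1836, -0.2697, 0.4226, -0.9063, 0.0000]
J3: z=[-0.7142, -0.3330, 0.6157] o=[0.3378, -0.4604, 0.2837] → [0.8033, -0.5836, 0.6161, -0.7142, -0.3330, 0.6157]
J4: z=[0.6874, -0.4994, 0.5273] o=[-0.0637, -1.2161, 0.0913] → [0.3473, 0.5126, 0.0328, 0.6874, -0.4994, 0.5273]
q̇ = J⁺·V = [-0.5300, -0.7690, 0.2100, -0.3980]

-0.5300 -0.7690 0.2100 -0.3980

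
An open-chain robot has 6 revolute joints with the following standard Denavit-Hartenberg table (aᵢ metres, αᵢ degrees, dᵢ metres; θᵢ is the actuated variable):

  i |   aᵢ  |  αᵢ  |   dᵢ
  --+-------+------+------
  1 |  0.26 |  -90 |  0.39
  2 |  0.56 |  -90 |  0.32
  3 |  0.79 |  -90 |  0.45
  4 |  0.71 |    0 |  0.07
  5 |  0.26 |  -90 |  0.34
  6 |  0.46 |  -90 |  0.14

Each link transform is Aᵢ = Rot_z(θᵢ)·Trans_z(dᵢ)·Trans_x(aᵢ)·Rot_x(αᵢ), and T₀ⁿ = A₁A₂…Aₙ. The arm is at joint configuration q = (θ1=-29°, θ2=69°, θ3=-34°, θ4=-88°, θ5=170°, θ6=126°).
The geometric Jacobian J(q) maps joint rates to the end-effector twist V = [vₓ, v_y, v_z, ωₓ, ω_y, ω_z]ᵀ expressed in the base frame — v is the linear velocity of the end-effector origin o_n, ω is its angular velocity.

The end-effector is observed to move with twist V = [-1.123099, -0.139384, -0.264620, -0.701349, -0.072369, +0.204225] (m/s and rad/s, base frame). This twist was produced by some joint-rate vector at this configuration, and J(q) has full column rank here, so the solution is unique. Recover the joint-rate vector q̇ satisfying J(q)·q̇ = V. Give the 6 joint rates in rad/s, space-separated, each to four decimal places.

0.7370 0.2960 0.7520 0.2800 0.4620 0.1520

o_n = [-0.0316, 0.7789, -1.0870]
J₁: ẑ×o_n = [-0.7789, -0.0316, 0.0000], ω = ẑ
J2: z=[0.4848, 0.8746, 0.0000] o=[0.2274, -0.1261, 0.3900] → [-1.2918, 0.7161, 0.6652, 0.4848, 0.8746, 0.0000]
J3: z=[-0.8165, 0.4526, -0.3584] o=[0.5581, 0.0565, -0.1328] → [-0.1730, -0.5678, -0.3229, -0.8165, 0.4526, -0.3584]
J4: z=[-0.2267, -0.8222, -0.5221] o=[0.6101, 0.5328, -0.9055] → [0.2777, 0.2938, -0.5834, -0.2267, -0.8222, -0.5221]
J5: z=[-0.2267, -0.8222, -0.5221] o=[0.0280, 0.8049, -1.2155] → [-0.1193, 0.0602, -0.0431, -0.2267, -0.8222, -0.5221]
J6: z=[-0.4121, -0.4047, 0.8163] o=[0.1804, 0.4213, -1.3288] → [-0.3897, -0.0734, -0.2331, -0.4121, -0.4047, 0.8163]
q̇ = J⁺·V = [0.7370, 0.2960, 0.7520, 0.2800, 0.4620, 0.1520]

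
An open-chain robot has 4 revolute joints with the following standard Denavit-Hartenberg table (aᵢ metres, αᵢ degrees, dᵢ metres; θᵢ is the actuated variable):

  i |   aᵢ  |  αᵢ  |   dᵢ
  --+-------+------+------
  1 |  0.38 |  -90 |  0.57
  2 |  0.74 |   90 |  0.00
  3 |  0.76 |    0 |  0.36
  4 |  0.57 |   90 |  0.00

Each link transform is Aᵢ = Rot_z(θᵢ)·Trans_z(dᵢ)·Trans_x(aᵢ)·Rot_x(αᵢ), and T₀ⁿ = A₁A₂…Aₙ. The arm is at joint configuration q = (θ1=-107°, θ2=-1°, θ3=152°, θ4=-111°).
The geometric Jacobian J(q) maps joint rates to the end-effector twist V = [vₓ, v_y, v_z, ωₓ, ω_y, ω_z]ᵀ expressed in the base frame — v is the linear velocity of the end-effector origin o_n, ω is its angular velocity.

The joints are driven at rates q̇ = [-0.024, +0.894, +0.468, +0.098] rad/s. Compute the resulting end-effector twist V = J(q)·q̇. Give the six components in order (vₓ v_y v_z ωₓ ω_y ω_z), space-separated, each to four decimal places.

-0.0783 0.0568 -0.4472 0.8578 -0.2519 0.5419

o_n = [0.4436, -1.0483, 0.9387]
J₁: ẑ×o_n = [1.0483, 0.4436, -0.0000], ω = ẑ
J2: z=[0.9563, -0.2924, 0.0000] o=[-0.1111, -0.3634, 0.5700] → [-0.1078, -0.3525, -0.4928, 0.9563, -0.2924, 0.0000]
J3: z=[0.0051, 0.0167, 0.9998] o=[-0.3274, -1.0710, 0.5829] → [-0.0167, 0.7691, -0.0128, 0.0051, 0.0167, 0.9998]
J4: z=[0.0051, 0.0167, 0.9998] o=[0.2118, -0.5276, 0.9311] → [0.5207, 0.2318, -0.0065, 0.0051, 0.0167, 0.9998]
V = J·q̇ = [-0.0783, 0.0568, -0.4472, 0.8578, -0.2519, 0.5419]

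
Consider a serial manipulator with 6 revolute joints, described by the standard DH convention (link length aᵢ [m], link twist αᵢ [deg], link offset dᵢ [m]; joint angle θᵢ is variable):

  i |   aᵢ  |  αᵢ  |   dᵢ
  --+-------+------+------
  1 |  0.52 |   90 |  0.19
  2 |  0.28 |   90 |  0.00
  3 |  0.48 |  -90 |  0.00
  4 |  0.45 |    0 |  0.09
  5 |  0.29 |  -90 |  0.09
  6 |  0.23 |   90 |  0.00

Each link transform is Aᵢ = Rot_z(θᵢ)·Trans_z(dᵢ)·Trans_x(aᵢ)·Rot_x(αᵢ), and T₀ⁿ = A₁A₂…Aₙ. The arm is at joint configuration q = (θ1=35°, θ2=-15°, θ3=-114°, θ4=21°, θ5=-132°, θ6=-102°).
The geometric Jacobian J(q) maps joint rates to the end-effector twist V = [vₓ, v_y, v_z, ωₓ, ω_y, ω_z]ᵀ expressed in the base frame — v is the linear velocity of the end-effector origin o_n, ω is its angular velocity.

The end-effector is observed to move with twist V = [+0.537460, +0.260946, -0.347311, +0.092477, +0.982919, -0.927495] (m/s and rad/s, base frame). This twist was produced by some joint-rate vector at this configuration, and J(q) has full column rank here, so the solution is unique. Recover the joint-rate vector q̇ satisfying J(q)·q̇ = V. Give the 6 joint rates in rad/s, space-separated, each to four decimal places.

-0.2910 -0.8820 0.6170 -0.0250 0.6870 -0.4680

o_n = [0.1441, 1.2090, 0.0448]
J₁: ẑ×o_n = [-1.2090, 0.1441, 0.0000], ω = ẑ
J2: z=[0.5736, -0.8192, 0.0000] o=[0.4260, 0.2983, 0.1900] → [0.1190, 0.0833, 0.2915, 0.5736, -0.8192, 0.0000]
J3: z=[-0.2120, -0.1485, -0.9659] o=[0.6475, 0.4534, 0.1175] → [0.7407, 0.4708, -0.2349, -0.2120, -0.1485, -0.9659]
J4: z=[0.4895, 0.8393, -0.2364] o=[0.2415, 0.7044, 0.1681] → [0.0158, 0.0834, 0.3288, 0.4895, 0.8393, -0.2364]
J5: z=[0.4895, 0.8393, -0.2364] o=[-0.0356, 1.0236, 0.3468] → [-0.2096, 0.1054, -0.0600, 0.4895, 0.8393, -0.2364]
J6: z=[-0.8656, 0.4351, -0.2479] o=[0.0390, 1.0046, 0.0530] → [0.0471, -0.0332, -0.2227, -0.8656, 0.4351, -0.2479]
q̇ = J⁺·V = [-0.2910, -0.8820, 0.6170, -0.0250, 0.6870, -0.4680]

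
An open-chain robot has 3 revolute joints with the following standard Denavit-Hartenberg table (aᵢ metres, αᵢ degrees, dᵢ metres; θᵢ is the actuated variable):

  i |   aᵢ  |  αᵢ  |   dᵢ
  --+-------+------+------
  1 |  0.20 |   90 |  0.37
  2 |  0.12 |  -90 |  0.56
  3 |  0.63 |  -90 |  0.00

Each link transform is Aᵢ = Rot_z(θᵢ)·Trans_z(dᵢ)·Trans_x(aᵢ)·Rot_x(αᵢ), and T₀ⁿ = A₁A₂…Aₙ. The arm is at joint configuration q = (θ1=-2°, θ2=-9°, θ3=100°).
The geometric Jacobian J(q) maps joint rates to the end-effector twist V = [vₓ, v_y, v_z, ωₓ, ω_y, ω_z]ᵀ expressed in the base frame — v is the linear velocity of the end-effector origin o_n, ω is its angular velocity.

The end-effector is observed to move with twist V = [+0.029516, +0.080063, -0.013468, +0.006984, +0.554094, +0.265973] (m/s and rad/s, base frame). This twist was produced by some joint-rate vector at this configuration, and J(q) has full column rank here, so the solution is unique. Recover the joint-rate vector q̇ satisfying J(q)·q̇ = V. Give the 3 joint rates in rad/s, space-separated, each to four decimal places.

0.3440 -0.5540 -0.0790

o_n = [0.2125, 0.0530, 0.3683]
J₁: ẑ×o_n = [-0.0530, 0.2125, 0.0000], ω = ẑ
J2: z=[-0.0349, -0.9994, 0.0000] o=[0.1999, -0.0070, 0.3700] → [0.0017, -0.0001, 0.0105, -0.0349, -0.9994, 0.0000]
J3: z=[0.1563, -0.0055, 0.9877] o=[0.2988, -0.5708, 0.3512] → [-0.6162, -0.0879, 0.0971, 0.1563, -0.0055, 0.9877]
q̇ = J⁺·V = [0.3440, -0.5540, -0.0790]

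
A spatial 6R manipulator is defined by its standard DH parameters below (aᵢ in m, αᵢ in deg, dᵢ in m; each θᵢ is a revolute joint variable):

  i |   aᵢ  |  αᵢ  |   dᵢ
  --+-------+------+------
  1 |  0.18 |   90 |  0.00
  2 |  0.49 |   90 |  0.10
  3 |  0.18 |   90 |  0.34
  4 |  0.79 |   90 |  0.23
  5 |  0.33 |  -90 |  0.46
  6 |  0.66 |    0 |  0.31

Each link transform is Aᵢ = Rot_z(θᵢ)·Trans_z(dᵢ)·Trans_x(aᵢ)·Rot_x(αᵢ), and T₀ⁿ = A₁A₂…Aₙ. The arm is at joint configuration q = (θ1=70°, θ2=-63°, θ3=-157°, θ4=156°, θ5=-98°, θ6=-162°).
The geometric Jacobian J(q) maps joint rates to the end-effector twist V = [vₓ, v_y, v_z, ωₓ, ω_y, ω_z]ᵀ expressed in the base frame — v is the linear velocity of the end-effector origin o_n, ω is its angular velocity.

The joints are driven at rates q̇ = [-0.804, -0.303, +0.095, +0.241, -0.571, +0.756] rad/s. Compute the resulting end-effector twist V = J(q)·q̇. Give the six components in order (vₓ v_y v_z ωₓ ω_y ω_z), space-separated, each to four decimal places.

o_n = [0.4904, -0.9153, -1.3927]
J₁: ẑ×o_n = [0.9153, 0.4904, -0.0000], ω = ẑ
J2: z=[0.9397, -0.3420, 0.0000] o=[0.0616, 0.1691, 0.0000] → [0.4763, 1.3087, -0.8724, 0.9397, -0.3420, 0.0000]
J3: z=[-0.3047, -0.8373, -0.4540] o=[0.2316, 0.3440, -0.4366] → [0.2288, -0.4088, 0.6004, -0.3047, -0.8373, -0.4540]
J4: z=[0.8043, -0.4815, 0.3481] o=[0.0362, 0.0127, -0.4433] → [0.7802, 0.9217, -0.5277, 0.8043, -0.4815, 0.3481]
J5: z=[-0.4859, -0.8703, -0.0811] o=[0.4914, -0.1801, -1.1010] → [0.1942, -0.1416, 0.3563, -0.4859, -0.8703, -0.0811]
J6: z=[0.2268, -0.0359, -0.9733] o=[-0.0107, -0.4183, -1.2092] → [-0.4771, -0.4461, -0.0947, 0.2268, -0.0359, -0.9733]
V = J·q̇ = [-1.1421, -0.8639, -0.0809, 0.3290, 0.3779, -1.4527]

-1.1421 -0.8639 -0.0809 0.3290 0.3779 -1.4527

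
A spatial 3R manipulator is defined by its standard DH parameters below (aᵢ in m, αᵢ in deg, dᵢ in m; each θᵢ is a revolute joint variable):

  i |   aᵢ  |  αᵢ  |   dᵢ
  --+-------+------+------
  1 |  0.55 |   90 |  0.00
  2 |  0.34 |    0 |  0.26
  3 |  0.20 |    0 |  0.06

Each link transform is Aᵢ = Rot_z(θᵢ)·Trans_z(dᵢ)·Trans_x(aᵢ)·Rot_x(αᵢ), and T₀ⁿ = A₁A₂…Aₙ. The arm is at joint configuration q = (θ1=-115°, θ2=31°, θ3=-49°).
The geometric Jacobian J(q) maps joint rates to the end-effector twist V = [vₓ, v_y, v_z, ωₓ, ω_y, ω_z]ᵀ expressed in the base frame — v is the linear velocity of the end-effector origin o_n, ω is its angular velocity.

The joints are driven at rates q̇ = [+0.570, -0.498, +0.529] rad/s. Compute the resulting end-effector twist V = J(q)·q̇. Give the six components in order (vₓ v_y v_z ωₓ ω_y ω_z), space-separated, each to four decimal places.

o_n = [-0.7260, -0.7998, 0.1133]
J₁: ẑ×o_n = [0.7998, -0.7260, 0.0000], ω = ẑ
J2: z=[-0.9063, 0.4226, 0.0000] o=[-0.2324, -0.4985, 0.0000] → [0.0479, 0.1027, 0.4816, -0.9063, 0.4226, 0.0000]
J3: z=[-0.9063, 0.4226, 0.0000] o=[-0.5912, -0.6527, 0.1751] → [-0.0261, -0.0560, 0.1902, -0.9063, 0.4226, 0.0000]
V = J·q̇ = [0.4182, -0.4946, -0.1392, -0.0281, 0.0131, 0.5700]

0.4182 -0.4946 -0.1392 -0.0281 0.0131 0.5700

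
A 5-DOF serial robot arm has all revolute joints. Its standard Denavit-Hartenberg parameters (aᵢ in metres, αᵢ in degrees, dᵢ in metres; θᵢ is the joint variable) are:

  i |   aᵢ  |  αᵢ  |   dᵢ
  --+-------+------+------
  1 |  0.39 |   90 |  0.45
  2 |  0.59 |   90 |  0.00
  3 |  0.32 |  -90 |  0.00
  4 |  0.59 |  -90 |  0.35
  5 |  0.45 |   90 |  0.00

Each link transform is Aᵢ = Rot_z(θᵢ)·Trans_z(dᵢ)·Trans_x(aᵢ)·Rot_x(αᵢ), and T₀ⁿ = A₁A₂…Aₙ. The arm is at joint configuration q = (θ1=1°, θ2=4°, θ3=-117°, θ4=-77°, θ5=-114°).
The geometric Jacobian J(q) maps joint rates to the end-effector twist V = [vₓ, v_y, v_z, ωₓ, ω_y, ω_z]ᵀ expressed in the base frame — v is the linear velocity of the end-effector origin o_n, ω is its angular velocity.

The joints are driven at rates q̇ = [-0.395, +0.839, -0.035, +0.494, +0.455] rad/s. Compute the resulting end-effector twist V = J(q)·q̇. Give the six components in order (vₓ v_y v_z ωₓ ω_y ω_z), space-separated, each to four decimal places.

0.5064 -0.3152 0.7874 0.2325 -0.2157 -0.2413

o_n = [1.4837, 0.7382, 0.1299]
J₁: ẑ×o_n = [-0.7382, 1.4837, 0.0000], ω = ẑ
J2: z=[0.0175, -0.9998, 0.0000] o=[0.3899, 0.0068, 0.4500] → [0.3201, 0.0056, 1.1063, 0.0175, -0.9998, 0.0000]
J3: z=[0.0697, 0.0012, -0.9976] o=[0.9784, 0.0171, 0.4912] → [0.7190, -0.4788, 0.0497, 0.0697, 0.0012, -0.9976]
J4: z=[0.8808, 0.4694, 0.0622] o=[0.8285, 0.2996, 0.4810] → [-0.1921, 0.3500, 0.0788, 0.8808, 0.4694, 0.0622]
J5: z=[-0.4721, 0.8601, 0.1935] o=[1.1147, 0.5818, -0.0749] → [0.1458, 0.1681, -0.3911, -0.4721, 0.8601, 0.1935]
V = J·q̇ = [0.5064, -0.3152, 0.7874, 0.2325, -0.2157, -0.2413]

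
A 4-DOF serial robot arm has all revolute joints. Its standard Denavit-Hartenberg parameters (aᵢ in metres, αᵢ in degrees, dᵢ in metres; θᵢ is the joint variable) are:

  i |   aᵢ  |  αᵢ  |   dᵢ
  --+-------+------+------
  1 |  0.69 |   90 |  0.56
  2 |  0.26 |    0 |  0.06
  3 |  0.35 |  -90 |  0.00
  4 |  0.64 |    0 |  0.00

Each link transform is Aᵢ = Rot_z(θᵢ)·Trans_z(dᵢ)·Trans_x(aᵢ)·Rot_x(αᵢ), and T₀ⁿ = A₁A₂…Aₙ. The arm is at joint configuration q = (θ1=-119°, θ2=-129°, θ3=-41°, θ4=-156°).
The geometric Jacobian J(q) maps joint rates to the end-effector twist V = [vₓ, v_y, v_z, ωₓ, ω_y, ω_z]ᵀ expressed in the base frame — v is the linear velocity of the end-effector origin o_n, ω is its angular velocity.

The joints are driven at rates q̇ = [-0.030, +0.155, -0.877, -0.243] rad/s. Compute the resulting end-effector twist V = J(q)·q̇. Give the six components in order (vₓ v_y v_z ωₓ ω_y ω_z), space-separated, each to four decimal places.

o_n = [-0.6474, -0.5072, 0.3987]
J₁: ẑ×o_n = [0.5072, -0.6474, 0.0000], ω = ẑ
J2: z=[-0.8746, 0.4848, 0.0000] o=[-0.3345, -0.6035, 0.5600] → [-0.0782, -0.1411, 0.0675, -0.8746, 0.4848, 0.0000]
J3: z=[-0.8746, 0.4848, 0.0000] o=[-0.3077, -0.4313, 0.3579] → [0.0198, 0.0356, 0.2311, -0.8746, 0.4848, 0.0000]
J4: z=[-0.0842, -0.1519, -0.9848] o=[-0.1406, -0.1298, 0.2972] → [-0.3871, 0.5077, -0.0452, -0.0842, -0.1519, -0.9848]
V = J·q̇ = [0.0494, -0.1571, -0.1812, 0.6519, -0.3131, 0.2093]

0.0494 -0.1571 -0.1812 0.6519 -0.3131 0.2093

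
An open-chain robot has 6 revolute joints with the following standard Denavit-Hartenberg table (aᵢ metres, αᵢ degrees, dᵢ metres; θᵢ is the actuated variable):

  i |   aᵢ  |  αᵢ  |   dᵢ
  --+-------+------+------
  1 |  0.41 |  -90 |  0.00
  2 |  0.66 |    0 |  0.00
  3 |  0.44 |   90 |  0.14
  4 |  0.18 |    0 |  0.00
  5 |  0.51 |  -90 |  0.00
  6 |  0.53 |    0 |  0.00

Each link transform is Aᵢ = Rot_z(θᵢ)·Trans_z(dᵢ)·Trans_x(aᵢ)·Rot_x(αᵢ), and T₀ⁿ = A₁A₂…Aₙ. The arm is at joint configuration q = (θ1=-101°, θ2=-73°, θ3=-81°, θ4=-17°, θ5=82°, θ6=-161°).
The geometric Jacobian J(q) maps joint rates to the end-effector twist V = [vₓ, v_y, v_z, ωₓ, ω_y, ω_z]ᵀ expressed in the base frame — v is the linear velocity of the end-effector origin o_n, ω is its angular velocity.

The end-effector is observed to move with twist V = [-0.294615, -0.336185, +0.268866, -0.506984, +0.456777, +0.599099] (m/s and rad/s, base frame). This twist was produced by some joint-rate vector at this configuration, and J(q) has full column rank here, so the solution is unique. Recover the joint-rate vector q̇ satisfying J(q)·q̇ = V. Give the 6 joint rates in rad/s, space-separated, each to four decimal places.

o_n = [0.0987, 0.0075, 0.7461]
J₁: ẑ×o_n = [-0.0075, 0.0987, 0.0000], ω = ẑ
J2: z=[0.9816, -0.1908, 0.0000] o=[-0.0782, -0.4025, 0.0000] → [-0.1424, -0.7324, 0.4362, 0.9816, -0.1908, 0.0000]
J3: z=[0.9816, -0.1908, 0.0000] o=[-0.1151, -0.5919, 0.6312] → [-0.0219, -0.1128, 0.6292, 0.9816, -0.1908, 0.0000]
J4: z=[0.0836, 0.4303, -0.8988] o=[0.0978, -0.2304, 0.8240] → [0.1803, 0.0058, 0.0195, 0.0836, 0.4303, -0.8988]
J5: z=[0.0836, 0.4303, -0.8988] o=[0.0757, -0.0685, 0.8995] → [0.0023, -0.0078, -0.0035, 0.0836, 0.4303, -0.8988]
J6: z=[0.2594, -0.8803, -0.3973] o=[0.5664, 0.0335, 0.9940] → [0.2079, 0.2501, -0.4184, 0.2594, -0.8803, -0.3973]
q̇ = J⁺·V = [-0.6750, 0.0790, -0.2560, -0.5120, -0.4790, -0.9650]

-0.6750 0.0790 -0.2560 -0.5120 -0.4790 -0.9650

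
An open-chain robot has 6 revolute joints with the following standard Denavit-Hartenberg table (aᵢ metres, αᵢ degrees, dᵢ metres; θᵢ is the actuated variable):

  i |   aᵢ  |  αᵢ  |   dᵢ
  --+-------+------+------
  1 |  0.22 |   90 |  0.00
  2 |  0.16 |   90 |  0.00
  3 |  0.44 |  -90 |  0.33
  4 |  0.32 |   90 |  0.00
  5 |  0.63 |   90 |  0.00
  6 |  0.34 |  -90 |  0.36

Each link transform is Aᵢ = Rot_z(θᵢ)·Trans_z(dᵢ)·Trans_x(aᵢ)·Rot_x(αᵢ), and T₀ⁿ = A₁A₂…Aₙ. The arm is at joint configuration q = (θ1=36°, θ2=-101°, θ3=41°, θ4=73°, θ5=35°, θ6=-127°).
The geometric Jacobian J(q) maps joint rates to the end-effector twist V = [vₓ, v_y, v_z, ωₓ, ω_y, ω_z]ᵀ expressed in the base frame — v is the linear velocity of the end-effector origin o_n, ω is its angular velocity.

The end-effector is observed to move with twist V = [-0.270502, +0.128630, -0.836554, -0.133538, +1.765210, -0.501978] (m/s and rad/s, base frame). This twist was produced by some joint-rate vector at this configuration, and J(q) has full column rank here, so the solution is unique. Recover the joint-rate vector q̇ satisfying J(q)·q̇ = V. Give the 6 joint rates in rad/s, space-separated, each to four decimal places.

0.6160 -0.6280 -0.7330 -0.6810 -0.0020 0.7150

o_n = [0.7084, 0.2085, -0.6248]
J₁: ẑ×o_n = [-0.2085, 0.7084, 0.0000], ω = ẑ
J2: z=[0.5878, -0.8090, 0.0000] o=[0.1780, 0.1293, 0.0000] → [0.5055, 0.3672, 0.4756, 0.5878, -0.8090, 0.0000]
J3: z=[-0.7942, -0.5770, 0.1908] o=[0.1533, 0.1114, -0.1571] → [0.2513, -0.2655, 0.2432, -0.7942, -0.5770, 0.1908]
J4: z=[0.5449, -0.5370, 0.6440] o=[0.0096, -0.3498, -0.4201] → [-0.2496, 0.5615, 0.6794, 0.5449, -0.5370, 0.6440]
J5: z=[0.0252, -0.7572, -0.6527] o=[0.2778, -0.2308, -0.5478] → [0.3450, -0.2791, 0.3371, 0.0252, -0.7572, -0.6527]
J6: z=[0.0344, 0.6532, -0.7564] o=[0.9073, -0.2330, -0.5210] → [0.2661, 0.1540, 0.1451, 0.0344, 0.6532, -0.7564]
q̇ = J⁺·V = [0.6160, -0.6280, -0.7330, -0.6810, -0.0020, 0.7150]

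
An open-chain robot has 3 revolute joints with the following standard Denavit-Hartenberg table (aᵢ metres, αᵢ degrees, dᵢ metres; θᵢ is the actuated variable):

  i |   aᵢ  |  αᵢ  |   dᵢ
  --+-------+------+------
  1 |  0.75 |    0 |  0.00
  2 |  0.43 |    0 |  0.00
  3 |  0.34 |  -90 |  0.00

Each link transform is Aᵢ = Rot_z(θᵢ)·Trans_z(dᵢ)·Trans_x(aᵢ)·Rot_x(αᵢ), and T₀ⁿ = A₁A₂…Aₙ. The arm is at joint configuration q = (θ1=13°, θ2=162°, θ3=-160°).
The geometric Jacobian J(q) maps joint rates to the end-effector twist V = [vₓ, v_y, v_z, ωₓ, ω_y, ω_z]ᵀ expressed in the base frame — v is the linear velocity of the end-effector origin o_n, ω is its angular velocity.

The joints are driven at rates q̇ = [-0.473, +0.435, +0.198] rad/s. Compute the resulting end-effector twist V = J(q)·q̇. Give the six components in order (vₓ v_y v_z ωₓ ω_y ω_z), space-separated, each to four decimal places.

o_n = [0.6308, 0.2942, 0.0000]
J₁: ẑ×o_n = [-0.2942, 0.6308, 0.0000], ω = ẑ
J2: z=[0.0000, 0.0000, 1.0000] o=[0.7308, 0.1687, 0.0000] → [-0.1255, -0.0999, 0.0000, 0.0000, 0.0000, 1.0000]
J3: z=[0.0000, 0.0000, 1.0000] o=[0.3024, 0.2062, 0.0000] → [-0.0880, 0.3284, 0.0000, 0.0000, 0.0000, 1.0000]
V = J·q̇ = [0.0671, -0.2768, 0.0000, 0.0000, 0.0000, 0.1600]

0.0671 -0.2768 0.0000 0.0000 0.0000 0.1600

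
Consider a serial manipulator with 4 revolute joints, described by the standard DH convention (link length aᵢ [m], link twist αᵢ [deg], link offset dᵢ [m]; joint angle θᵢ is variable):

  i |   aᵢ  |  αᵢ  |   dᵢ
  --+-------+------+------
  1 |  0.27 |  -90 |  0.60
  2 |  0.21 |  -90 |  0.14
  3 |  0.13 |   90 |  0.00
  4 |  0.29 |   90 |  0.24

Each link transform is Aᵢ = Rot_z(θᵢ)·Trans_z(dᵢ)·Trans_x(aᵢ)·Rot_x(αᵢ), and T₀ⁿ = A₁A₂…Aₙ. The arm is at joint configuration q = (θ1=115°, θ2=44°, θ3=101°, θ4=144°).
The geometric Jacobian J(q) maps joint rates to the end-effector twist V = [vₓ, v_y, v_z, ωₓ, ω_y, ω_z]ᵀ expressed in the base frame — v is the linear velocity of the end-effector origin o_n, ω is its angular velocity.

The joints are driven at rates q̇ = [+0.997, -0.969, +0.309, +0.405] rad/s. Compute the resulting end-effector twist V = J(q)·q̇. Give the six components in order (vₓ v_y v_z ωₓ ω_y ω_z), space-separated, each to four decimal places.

-0.5664 0.0934 0.2568 0.9181 0.5068 0.4986

o_n = [-0.3840, 0.3577, 0.1540]
J₁: ẑ×o_n = [-0.3577, -0.3840, 0.0000], ω = ẑ
J2: z=[-0.9063, -0.4226, 0.0000] o=[-0.1141, 0.2447, 0.6000] → [0.1885, -0.4042, -0.2165, -0.9063, -0.4226, 0.0000]
J3: z=[0.2936, -0.6296, -0.7193] o=[-0.3048, 0.3224, 0.4541] → [0.2143, 0.1451, -0.0395, 0.2936, -0.6296, -0.7193]
J4: z=[-0.1255, 0.7206, -0.6819] o=[-0.1816, 0.3602, 0.4714] → [-0.2304, 0.0982, 0.1462, -0.1255, 0.7206, -0.6819]
V = J·q̇ = [-0.5664, 0.0934, 0.2568, 0.9181, 0.5068, 0.4986]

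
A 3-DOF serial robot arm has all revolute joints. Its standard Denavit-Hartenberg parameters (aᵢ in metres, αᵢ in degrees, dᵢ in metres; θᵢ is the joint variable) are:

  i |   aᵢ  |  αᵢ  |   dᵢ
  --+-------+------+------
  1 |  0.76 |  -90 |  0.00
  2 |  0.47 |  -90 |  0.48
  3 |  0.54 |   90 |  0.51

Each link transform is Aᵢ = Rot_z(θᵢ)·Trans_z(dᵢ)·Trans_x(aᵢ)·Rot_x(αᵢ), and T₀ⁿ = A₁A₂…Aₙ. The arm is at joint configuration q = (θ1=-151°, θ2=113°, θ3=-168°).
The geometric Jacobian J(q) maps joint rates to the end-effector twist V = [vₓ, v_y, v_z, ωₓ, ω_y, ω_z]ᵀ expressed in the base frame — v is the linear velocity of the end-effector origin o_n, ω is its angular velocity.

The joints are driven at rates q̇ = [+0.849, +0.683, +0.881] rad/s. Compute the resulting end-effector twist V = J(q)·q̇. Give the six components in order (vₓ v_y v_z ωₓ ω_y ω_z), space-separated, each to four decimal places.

0.6771 -0.4608 0.2141 1.0404 -0.2042 1.1932

o_n = [0.0131, -0.6699, 0.2528]
J₁: ẑ×o_n = [0.6699, 0.0131, -0.0000], ω = ẑ
J2: z=[0.4848, -0.8746, 0.0000] o=[-0.6647, -0.3685, 0.0000] → [-0.2211, -0.1226, 0.4467, 0.4848, -0.8746, 0.0000]
J3: z=[0.8051, 0.4463, 0.3907] o=[-0.2714, -0.6992, -0.4326] → [0.2944, -0.4407, -0.1033, 0.8051, 0.4463, 0.3907]
V = J·q̇ = [0.6771, -0.4608, 0.2141, 1.0404, -0.2042, 1.1932]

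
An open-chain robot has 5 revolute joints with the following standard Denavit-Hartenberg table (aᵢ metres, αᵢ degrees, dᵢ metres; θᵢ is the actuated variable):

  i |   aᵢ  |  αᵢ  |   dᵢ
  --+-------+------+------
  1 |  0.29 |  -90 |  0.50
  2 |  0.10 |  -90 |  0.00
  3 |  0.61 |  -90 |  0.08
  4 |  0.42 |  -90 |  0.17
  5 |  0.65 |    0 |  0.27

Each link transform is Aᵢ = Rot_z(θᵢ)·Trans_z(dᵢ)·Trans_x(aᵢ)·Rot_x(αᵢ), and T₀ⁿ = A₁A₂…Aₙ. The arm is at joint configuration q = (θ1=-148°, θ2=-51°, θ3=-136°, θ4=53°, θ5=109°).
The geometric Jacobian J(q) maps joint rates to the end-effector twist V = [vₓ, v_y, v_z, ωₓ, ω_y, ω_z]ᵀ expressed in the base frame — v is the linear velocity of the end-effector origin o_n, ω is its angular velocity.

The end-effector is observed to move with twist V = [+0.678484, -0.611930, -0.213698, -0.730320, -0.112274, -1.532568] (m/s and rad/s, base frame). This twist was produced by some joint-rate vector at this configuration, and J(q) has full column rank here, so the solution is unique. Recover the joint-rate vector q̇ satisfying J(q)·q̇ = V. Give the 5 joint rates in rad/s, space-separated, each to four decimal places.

o_n = [0.2510, 0.1082, 0.2038]
J₁: ẑ×o_n = [-0.1082, 0.2510, 0.0000], ω = ẑ
J2: z=[0.5299, -0.8480, 0.0000] o=[-0.2459, -0.1537, 0.5000] → [0.2512, 0.1570, 0.5602, 0.5299, -0.8480, 0.0000]
J3: z=[-0.6591, -0.4118, -0.6293] o=[-0.2993, -0.1870, 0.5777] → [0.3398, -0.5927, 0.0321, -0.6591, -0.4118, -0.6293]
J4: z=[0.0105, -0.8417, 0.5399] o=[0.1067, -0.4330, 0.1864] → [-0.3068, 0.0777, 0.1271, 0.0105, -0.8417, 0.5399]
J5: z=[-0.2040, 0.5267, 0.8252] o=[0.5196, -0.5262, 0.3479] → [-0.5994, -0.2511, 0.0121, -0.2040, 0.5267, 0.8252]
q̇ = J⁺·V = [-0.3310, -0.3570, 0.9750, -0.3050, -0.5130]

-0.3310 -0.3570 0.9750 -0.3050 -0.5130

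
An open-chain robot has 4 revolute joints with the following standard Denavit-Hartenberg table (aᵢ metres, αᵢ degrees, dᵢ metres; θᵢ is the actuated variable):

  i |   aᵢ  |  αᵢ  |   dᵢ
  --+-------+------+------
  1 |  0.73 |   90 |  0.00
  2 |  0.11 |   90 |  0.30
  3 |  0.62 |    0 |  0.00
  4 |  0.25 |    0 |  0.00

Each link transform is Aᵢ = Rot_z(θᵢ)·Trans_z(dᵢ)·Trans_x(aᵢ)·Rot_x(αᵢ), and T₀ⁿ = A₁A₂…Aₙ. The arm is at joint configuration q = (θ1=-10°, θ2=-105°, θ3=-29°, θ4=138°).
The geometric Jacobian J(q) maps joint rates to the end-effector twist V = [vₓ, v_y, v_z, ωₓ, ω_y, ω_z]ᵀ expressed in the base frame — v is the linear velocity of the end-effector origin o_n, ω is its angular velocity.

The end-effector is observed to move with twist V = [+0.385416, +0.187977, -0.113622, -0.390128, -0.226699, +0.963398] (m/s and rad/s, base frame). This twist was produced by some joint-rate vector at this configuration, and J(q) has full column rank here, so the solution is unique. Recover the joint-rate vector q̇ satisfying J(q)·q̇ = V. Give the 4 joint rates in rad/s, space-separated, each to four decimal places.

0.8710 0.2910 0.5240 -0.1670

o_n = [0.5325, -0.3333, -0.5514]
J₁: ẑ×o_n = [0.3333, 0.5325, -0.0000], ω = ẑ
J2: z=[-0.1736, -0.9848, 0.0000] o=[0.7189, -0.1268, 0.0000] → [0.5430, -0.0958, -0.1478, -0.1736, -0.9848, 0.0000]
J3: z=[-0.9513, 0.1677, 0.2588] o=[0.6388, -0.4173, -0.1063] → [-0.0964, -0.4510, -0.0620, -0.9513, 0.1677, 0.2588]
J4: z=[-0.9513, 0.1677, 0.2588] o=[0.5528, -0.0969, -0.6300] → [0.0744, 0.0695, 0.2283, -0.9513, 0.1677, 0.2588]
q̇ = J⁺·V = [0.8710, 0.2910, 0.5240, -0.1670]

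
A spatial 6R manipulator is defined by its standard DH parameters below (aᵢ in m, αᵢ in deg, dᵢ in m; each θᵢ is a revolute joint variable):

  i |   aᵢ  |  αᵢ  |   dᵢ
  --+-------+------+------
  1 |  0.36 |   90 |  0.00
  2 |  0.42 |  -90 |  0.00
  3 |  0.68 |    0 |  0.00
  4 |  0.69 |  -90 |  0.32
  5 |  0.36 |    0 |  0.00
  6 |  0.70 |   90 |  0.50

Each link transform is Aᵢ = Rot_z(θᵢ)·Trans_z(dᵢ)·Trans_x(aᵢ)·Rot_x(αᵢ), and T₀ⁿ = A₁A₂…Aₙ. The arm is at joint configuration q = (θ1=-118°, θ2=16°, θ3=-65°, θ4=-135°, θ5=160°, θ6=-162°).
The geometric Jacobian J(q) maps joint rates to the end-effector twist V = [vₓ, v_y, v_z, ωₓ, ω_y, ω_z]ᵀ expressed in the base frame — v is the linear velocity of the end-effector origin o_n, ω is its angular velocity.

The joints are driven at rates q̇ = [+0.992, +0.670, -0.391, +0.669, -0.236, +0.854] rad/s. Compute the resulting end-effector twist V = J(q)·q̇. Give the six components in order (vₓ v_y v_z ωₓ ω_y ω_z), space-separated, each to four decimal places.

-0.7519 -0.2353 -0.8934 -0.9730 0.8342 1.2010

o_n = [-0.5781, 0.4603, 0.0883]
J₁: ẑ×o_n = [-0.4603, -0.5781, 0.0000], ω = ẑ
J2: z=[-0.8829, 0.4695, 0.0000] o=[-0.1690, -0.3179, 0.0000] → [0.0414, 0.0779, -0.4950, -0.8829, 0.4695, 0.0000]
J3: z=[0.1294, 0.2434, 0.9613] o=[-0.3585, -0.6743, 0.1158] → [-1.0974, -0.2075, 0.2003, 0.1294, 0.2434, 0.9613]
J4: z=[0.1294, 0.2434, 0.9613] o=[-1.0324, -0.6289, 0.1950] → [-1.0730, 0.4505, 0.0304, 0.1294, 0.2434, 0.9613]
J5: z=[-0.6754, 0.7314, -0.0943] o=[-0.4900, -0.1115, 0.3239] → [-0.1184, -0.1508, -0.3217, -0.6754, 0.7314, -0.0943]
J6: z=[-0.6754, 0.7314, -0.0943] o=[-0.7516, -0.3570, 0.2931] → [-0.0728, -0.1547, -0.6788, -0.6754, 0.7314, -0.0943]
V = J·q̇ = [-0.7519, -0.2353, -0.8934, -0.9730, 0.8342, 1.2010]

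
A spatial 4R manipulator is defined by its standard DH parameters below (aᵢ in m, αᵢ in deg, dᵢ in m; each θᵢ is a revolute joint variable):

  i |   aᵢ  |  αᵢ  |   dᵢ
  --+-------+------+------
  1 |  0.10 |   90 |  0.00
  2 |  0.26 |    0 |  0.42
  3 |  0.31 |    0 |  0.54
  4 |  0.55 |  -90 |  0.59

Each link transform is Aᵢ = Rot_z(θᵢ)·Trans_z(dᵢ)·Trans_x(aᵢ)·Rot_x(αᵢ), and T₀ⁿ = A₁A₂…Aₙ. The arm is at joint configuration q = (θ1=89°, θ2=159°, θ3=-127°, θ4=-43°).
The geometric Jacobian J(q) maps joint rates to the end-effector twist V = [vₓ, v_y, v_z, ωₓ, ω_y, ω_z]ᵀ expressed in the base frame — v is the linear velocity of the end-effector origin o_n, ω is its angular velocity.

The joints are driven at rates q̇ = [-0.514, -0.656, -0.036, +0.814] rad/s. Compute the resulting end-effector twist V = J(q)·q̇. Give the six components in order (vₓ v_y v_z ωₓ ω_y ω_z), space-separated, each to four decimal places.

0.3286 -0.6149 0.0432 0.1220 -0.0021 -0.5140

o_n = [1.5613, 0.6329, 0.1525]
J₁: ẑ×o_n = [-0.6329, 1.5613, 0.0000], ω = ẑ
J2: z=[0.9998, -0.0175, 0.0000] o=[0.0017, 0.1000, 0.0000] → [-0.0027, -0.1525, 0.5601, 0.9998, -0.0175, 0.0000]
J3: z=[0.9998, -0.0175, 0.0000] o=[0.4174, -0.1500, 0.0932] → [-0.0010, -0.0593, 0.8028, 0.9998, -0.0175, 0.0000]
J4: z=[0.9998, -0.0175, 0.0000] o=[0.9620, 0.1034, 0.2575] → [0.0018, 0.1049, 0.5399, 0.9998, -0.0175, 0.0000]
V = J·q̇ = [0.3286, -0.6149, 0.0432, 0.1220, -0.0021, -0.5140]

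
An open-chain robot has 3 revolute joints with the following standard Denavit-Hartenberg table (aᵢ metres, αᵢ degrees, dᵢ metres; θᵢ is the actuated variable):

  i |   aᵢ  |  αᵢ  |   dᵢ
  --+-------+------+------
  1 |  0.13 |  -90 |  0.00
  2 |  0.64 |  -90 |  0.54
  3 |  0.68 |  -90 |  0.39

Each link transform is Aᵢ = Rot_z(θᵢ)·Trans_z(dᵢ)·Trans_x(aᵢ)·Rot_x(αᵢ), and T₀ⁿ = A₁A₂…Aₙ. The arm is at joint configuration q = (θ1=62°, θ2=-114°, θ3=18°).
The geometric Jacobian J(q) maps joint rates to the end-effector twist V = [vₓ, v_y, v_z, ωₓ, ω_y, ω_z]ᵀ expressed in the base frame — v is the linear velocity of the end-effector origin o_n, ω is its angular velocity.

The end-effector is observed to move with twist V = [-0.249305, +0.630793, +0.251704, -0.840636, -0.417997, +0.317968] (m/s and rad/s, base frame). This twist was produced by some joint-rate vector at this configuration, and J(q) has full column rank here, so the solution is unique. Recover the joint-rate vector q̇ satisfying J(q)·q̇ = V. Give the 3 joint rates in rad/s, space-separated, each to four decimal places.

0.6580 0.5460 -0.8360

o_n = [-0.3087, 0.1221, 1.3341]
J₁: ẑ×o_n = [-0.1221, -0.3087, 0.0000], ω = ẑ
J2: z=[-0.8829, 0.4695, 0.0000] o=[0.0610, 0.1148, 0.0000] → [0.6263, 1.1779, 0.1671, -0.8829, 0.4695, 0.0000]
J3: z=[0.4289, 0.8066, 0.4067] o=[-0.5380, 0.1385, 0.5847] → [0.6111, -0.2282, -0.1920, 0.4289, 0.8066, 0.4067]
q̇ = J⁺·V = [0.6580, 0.5460, -0.8360]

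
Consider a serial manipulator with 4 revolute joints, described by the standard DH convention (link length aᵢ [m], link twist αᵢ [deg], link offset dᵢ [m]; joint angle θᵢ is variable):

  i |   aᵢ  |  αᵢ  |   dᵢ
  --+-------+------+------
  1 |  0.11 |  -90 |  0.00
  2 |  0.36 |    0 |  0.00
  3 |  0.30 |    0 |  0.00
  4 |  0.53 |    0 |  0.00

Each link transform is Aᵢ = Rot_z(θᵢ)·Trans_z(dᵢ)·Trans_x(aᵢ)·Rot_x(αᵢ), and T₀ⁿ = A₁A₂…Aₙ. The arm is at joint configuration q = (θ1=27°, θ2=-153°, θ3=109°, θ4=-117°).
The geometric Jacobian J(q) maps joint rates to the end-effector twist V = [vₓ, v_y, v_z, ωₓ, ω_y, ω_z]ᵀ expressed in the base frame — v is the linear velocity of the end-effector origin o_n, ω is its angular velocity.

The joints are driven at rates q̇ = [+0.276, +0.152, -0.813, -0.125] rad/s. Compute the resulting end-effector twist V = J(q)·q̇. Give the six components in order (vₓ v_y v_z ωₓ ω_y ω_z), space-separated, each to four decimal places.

o_n = [-0.4420, -0.2252, 0.5444]
J₁: ẑ×o_n = [0.2252, -0.4420, 0.0000], ω = ẑ
J2: z=[-0.4540, 0.8910, 0.0000] o=[0.0980, 0.0499, 0.0000] → [0.4851, 0.2471, 0.6061, -0.4540, 0.8910, 0.0000]
J3: z=[-0.4540, 0.8910, 0.0000] o=[-0.1878, -0.0957, 0.1634] → [0.3394, 0.1729, 0.2853, -0.4540, 0.8910, 0.0000]
J4: z=[-0.4540, 0.8910, 0.0000] o=[0.0045, 0.0023, 0.3718] → [0.1537, 0.0783, 0.5011, -0.4540, 0.8910, 0.0000]
V = J·q̇ = [-0.1593, -0.2348, -0.2025, 0.3568, -0.7003, 0.2760]

-0.1593 -0.2348 -0.2025 0.3568 -0.7003 0.2760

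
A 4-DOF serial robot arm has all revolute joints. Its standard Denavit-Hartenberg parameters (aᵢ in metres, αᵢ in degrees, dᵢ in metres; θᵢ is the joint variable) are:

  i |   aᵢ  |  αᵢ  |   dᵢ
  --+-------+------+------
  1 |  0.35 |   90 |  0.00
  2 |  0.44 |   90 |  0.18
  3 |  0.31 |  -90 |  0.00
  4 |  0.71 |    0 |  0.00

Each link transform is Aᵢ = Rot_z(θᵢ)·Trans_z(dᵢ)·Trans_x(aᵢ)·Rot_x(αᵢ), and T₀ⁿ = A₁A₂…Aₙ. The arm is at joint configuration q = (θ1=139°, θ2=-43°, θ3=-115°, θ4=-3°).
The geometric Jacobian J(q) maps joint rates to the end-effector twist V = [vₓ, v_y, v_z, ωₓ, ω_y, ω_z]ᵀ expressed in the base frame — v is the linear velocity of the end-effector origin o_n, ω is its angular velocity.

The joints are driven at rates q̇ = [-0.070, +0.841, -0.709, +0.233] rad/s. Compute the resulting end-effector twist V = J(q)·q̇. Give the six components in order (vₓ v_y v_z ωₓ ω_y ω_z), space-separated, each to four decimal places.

o_n = [-0.7380, -0.3437, -0.0335]
J₁: ẑ×o_n = [0.3437, -0.7380, 0.0000], ω = ẑ
J2: z=[0.6561, 0.7547, 0.0000] o=[-0.2641, 0.2296, 0.0000] → [-0.0253, 0.0220, -0.0185, 0.6561, 0.7547, 0.0000]
J3: z=[0.5147, -0.4474, -0.7314] o=[-0.3889, 0.5766, -0.3001] → [-0.7923, 0.1181, -0.6299, 0.5147, -0.4474, -0.7314]
J4: z=[-0.7775, 0.1159, -0.6181] o=[-0.5009, 0.3017, -0.2107] → [-0.3784, 0.2843, 0.5293, -0.7775, 0.1159, -0.6181]
V = J·q̇ = [0.4282, 0.0527, 0.5543, 0.0057, 0.9789, 0.3045]

0.4282 0.0527 0.5543 0.0057 0.9789 0.3045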